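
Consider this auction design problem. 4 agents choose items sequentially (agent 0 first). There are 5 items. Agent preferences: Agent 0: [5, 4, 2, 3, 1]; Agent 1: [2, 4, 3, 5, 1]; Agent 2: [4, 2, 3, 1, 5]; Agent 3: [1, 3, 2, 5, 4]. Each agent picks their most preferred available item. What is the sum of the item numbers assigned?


Step 1: Agent 0 picks item 5
Step 2: Agent 1 picks item 2
Step 3: Agent 2 picks item 4
Step 4: Agent 3 picks item 1
Step 5: Sum = 5 + 2 + 4 + 1 = 12

12


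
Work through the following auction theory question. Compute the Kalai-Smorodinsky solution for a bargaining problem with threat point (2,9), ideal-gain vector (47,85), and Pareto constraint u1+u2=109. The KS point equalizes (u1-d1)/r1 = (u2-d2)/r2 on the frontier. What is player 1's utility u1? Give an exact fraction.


Step 1: At the KS point, (u1-d1)/r1 = (u2-d2)/r2 = t and u1+u2 = 109
Step 2: u1 = d1 + r1*t and u2 = d2 + r2*t, so (d1 + r1*t) + (d2 + r2*t) = 109
Step 3: t = (109 - 2 - 9)/(47 + 85) = 98/132 = 49/66
Step 4: u1 = d1 + r1*t = 2 + 47 * 49/66 = 2435/66
Step 5: (Check: u2 = d2 + r2*t = 4759/66; u1+u2 = 2435/66 + 4759/66 = 109, on the frontier.)

2435/66


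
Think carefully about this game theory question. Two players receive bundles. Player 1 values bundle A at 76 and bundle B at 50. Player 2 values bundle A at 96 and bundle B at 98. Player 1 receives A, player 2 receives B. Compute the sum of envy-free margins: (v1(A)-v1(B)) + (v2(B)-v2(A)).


Step 1: Player 1's margin = v1(A) - v1(B) = 76 - 50 = 26
Step 2: Player 2's margin = v2(B) - v2(A) = 98 - 96 = 2
Step 3: Total margin = 26 + 2 = 28

28


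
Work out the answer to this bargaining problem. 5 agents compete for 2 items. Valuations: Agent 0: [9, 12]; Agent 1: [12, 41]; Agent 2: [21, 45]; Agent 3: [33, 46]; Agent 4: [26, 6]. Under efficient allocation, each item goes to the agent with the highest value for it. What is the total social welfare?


Step 1: For each item, find the maximum value among all agents.
Step 2: Item 0 -> Agent 3 (value 33)
Step 3: Item 1 -> Agent 3 (value 46)
Step 4: Total welfare = 33 + 46 = 79

79


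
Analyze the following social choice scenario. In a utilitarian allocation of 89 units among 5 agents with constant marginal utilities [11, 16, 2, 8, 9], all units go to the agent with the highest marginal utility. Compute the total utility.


Step 1: The marginal utilities are [11, 16, 2, 8, 9]
Step 2: The highest marginal utility is 16
Step 3: All 89 units go to that agent
Step 4: Total utility = 16 * 89 = 1424

1424


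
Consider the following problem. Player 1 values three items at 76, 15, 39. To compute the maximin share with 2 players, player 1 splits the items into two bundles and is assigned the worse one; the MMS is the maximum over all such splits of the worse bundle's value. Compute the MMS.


Step 1: Item values = 76, 15, 39
Step 2: Enumerate all 2-bundle partitions and take the smaller bundle:
  Partition 1: {76} vs {15,39} -> bundles 76, 54; min = 54
  Partition 2: {15} vs {76,39} -> bundles 15, 115; min = 15
  Partition 3: {39} vs {76,15} -> bundles 39, 91; min = 39
Step 3: MMS = max(54, 15, 39) = 54

54


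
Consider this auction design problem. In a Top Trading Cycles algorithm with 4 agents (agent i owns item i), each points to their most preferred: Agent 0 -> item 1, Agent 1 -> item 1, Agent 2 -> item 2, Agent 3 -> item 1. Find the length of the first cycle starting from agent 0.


Step 1: Trace the pointer graph from agent 0: 0 -> 1 -> 1
Step 2: A cycle is detected when we revisit agent 1
Step 3: The cycle is: 1 -> 1
Step 4: Cycle length = 1

1


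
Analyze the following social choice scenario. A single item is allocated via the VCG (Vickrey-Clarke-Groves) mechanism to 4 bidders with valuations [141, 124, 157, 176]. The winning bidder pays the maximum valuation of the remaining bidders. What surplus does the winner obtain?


Step 1: The winner is the agent with the highest value: agent 3 with value 176
Step 2: Values of other agents: [141, 124, 157]
Step 3: VCG payment = max of others' values = 157
Step 4: Surplus = 176 - 157 = 19

19


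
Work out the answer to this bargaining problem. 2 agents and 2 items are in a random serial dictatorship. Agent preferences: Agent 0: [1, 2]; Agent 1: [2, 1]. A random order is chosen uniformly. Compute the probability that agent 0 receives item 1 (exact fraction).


Step 1: Agent 0 wants item 1
Step 2: There are 2 possible orderings of agents
Step 3: In 2 orderings, agent 0 gets item 1
Step 4: Probability = 2/2 = 1

1


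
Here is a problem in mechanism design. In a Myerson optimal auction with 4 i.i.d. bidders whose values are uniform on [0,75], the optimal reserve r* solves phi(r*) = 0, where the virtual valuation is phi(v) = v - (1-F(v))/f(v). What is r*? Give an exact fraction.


Step 1: For U[0,75], F(v) = v/75 and f(v) = 1/75
Step 2: phi(v) = v - (1 - v/75)/(1/75) = v - (75 - v) = 2v - 75
Step 3: Set phi(r*) = 0: 2r* - 75 = 0
Step 4: r* = 75/2 (the number of bidders n = 4 does not enter)

75/2


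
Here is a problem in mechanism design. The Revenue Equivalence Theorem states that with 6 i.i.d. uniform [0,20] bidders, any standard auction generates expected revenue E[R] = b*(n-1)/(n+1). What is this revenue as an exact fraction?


Step 1: By Revenue Equivalence, expected revenue = b*(n-1)/(n+1)
Step 2: Substituting n = 6, b = 20
Step 3: Revenue = 20*(6-1)/(6+1) = 20*5/7
Step 4: Revenue = 100/7

100/7


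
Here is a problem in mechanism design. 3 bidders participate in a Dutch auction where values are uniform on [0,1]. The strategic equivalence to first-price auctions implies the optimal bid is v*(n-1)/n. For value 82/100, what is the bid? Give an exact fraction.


Step 1: Dutch auctions are strategically equivalent to first-price auctions
Step 2: The equilibrium bid is b(v) = v*(n-1)/n
Step 3: b = 41/50 * 2/3
Step 4: b = 41/75

41/75


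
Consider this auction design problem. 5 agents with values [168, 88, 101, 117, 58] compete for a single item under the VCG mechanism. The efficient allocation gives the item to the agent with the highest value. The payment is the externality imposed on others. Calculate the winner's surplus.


Step 1: The winner is the agent with the highest value: agent 0 with value 168
Step 2: Values of other agents: [88, 101, 117, 58]
Step 3: VCG payment = max of others' values = 117
Step 4: Surplus = 168 - 117 = 51

51


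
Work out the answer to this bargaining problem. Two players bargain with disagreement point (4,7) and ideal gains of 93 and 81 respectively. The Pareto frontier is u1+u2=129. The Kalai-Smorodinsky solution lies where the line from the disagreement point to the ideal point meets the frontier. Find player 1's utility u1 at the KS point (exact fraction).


Step 1: At the KS point, (u1-d1)/r1 = (u2-d2)/r2 = t and u1+u2 = 129
Step 2: u1 = d1 + r1*t and u2 = d2 + r2*t, so (d1 + r1*t) + (d2 + r2*t) = 129
Step 3: t = (129 - 4 - 7)/(93 + 81) = 118/174 = 59/87
Step 4: u1 = d1 + r1*t = 4 + 93 * 59/87 = 1945/29
Step 5: (Check: u2 = d2 + r2*t = 1796/29; u1+u2 = 1945/29 + 1796/29 = 129, on the frontier.)

1945/29


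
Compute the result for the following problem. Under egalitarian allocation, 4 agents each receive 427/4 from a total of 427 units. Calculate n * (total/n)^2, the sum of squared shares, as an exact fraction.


Step 1: Each agent's share = 427/4
Step 2: Square of each share = (427/4)^2 = 182329/16
Step 3: Sum of squares = 4 * 182329/16 = 182329/4

182329/4


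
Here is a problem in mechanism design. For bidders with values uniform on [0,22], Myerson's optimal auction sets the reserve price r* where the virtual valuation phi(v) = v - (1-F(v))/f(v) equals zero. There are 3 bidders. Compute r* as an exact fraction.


Step 1: For U[0,22], F(v) = v/22 and f(v) = 1/22
Step 2: phi(v) = v - (1 - v/22)/(1/22) = v - (22 - v) = 2v - 22
Step 3: Set phi(r*) = 0: 2r* - 22 = 0
Step 4: r* = 22/2 = 11 (the number of bidders n = 3 does not enter)

11


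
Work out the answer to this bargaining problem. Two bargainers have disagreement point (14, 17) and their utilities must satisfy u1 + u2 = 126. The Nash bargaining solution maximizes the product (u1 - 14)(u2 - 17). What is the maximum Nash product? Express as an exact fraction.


Step 1: The Nash solution splits surplus symmetrically above the disagreement point
Step 2: u1 = (total + d1 - d2)/2 = (126 + 14 - 17)/2 = 123/2
Step 3: u2 = (total - d1 + d2)/2 = (126 - 14 + 17)/2 = 129/2
Step 4: Nash product = (123/2 - 14) * (129/2 - 17)
Step 5: = 95/2 * 95/2 = 9025/4

9025/4


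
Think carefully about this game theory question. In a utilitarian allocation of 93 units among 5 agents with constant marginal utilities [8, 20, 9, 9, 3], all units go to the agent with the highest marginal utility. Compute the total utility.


Step 1: The marginal utilities are [8, 20, 9, 9, 3]
Step 2: The highest marginal utility is 20
Step 3: All 93 units go to that agent
Step 4: Total utility = 20 * 93 = 1860

1860


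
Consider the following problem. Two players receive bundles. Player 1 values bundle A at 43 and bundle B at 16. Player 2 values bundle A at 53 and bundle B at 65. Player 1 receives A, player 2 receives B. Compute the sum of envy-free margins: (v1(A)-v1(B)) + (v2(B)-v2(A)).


Step 1: Player 1's margin = v1(A) - v1(B) = 43 - 16 = 27
Step 2: Player 2's margin = v2(B) - v2(A) = 65 - 53 = 12
Step 3: Total margin = 27 + 12 = 39

39


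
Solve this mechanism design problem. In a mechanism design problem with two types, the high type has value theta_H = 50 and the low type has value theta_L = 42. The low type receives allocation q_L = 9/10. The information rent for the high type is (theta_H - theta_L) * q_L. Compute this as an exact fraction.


Step 1: theta_H - theta_L = 50 - 42 = 8
Step 2: Information rent = (theta_H - theta_L) * q_L
Step 3: = 8 * 9/10
Step 4: = 36/5

36/5


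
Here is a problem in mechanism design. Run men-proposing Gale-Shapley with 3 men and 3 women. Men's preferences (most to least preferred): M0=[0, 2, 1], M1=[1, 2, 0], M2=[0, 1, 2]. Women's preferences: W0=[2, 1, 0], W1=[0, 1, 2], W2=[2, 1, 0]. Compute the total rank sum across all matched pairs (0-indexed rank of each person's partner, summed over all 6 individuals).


Step 1: Run Gale-Shapley (men propose, women hold best offer):
  M0 proposes to W0; she accepts
  M1 proposes to W1; she accepts
  M2 proposes to W0; she switches from M0
  M0 proposes to W2; she accepts
Step 2: Final matching: W0-M2, W1-M1, W2-M0
Step 3: 0-indexed ranks (man's rank of his match, then woman's): 0 + 0 + 0 + 1 + 1 + 2
Step 4: Total rank sum = 4

4


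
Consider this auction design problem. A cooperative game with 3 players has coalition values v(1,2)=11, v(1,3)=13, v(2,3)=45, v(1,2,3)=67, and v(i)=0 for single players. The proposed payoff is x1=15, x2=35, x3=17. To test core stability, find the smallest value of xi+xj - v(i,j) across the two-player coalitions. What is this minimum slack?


Step 1: Slack for coalition (1,2): x1+x2 - v12 = 50 - 11 = 39
Step 2: Slack for coalition (1,3): x1+x3 - v13 = 32 - 13 = 19
Step 3: Slack for coalition (2,3): x2+x3 - v23 = 52 - 45 = 7
Step 4: Minimum slack = min(39, 19, 7) = 7, attained by (2,3); no pair can gain by deviating, so the allocation is in the core

7


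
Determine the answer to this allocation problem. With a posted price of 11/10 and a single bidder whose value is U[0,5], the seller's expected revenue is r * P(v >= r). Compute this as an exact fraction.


Step 1: Posted price r = 11/10, value support [0,5]
Step 2: P(v >= r) = (5 - 11/10)/5 = 39/50
Step 3: Expected revenue = r * P(v >= r) = 11/10 * 39/50
Step 4: Revenue = 429/500

429/500


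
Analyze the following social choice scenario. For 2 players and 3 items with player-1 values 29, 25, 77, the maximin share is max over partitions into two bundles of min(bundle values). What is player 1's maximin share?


Step 1: Item values = 29, 25, 77
Step 2: Enumerate all 2-bundle partitions and take the smaller bundle:
  Partition 1: {29} vs {25,77} -> bundles 29, 102; min = 29
  Partition 2: {25} vs {29,77} -> bundles 25, 106; min = 25
  Partition 3: {77} vs {29,25} -> bundles 77, 54; min = 54
Step 3: MMS = max(29, 25, 54) = 54

54


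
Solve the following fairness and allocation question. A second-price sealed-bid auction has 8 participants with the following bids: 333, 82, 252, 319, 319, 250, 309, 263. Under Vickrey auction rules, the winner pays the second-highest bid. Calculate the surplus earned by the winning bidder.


Step 1: Sort bids in descending order: 333, 319, 319, 309, 263, 252, 250, 82
Step 2: The winning bid is the highest: 333
Step 3: The payment equals the second-highest bid: 319
Step 4: Surplus = winner's bid - payment = 333 - 319 = 14

14


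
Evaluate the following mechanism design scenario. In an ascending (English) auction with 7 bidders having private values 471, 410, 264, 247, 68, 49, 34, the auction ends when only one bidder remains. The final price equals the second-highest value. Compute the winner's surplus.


Step 1: Identify the highest value: 471
Step 2: Identify the second-highest value: 410
Step 3: The final price = second-highest value = 410
Step 4: Surplus = 471 - 410 = 61

61


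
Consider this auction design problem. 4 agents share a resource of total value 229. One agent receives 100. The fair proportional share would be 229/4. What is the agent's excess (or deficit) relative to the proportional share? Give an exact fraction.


Step 1: Proportional share = 229/4
Step 2: Agent's actual allocation = 100
Step 3: Excess = 100 - 229/4 = 171/4

171/4


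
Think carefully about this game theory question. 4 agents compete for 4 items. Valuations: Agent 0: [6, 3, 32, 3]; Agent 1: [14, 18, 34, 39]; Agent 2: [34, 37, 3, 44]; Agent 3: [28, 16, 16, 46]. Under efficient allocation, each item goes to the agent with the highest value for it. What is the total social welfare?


Step 1: For each item, find the maximum value among all agents.
Step 2: Item 0 -> Agent 2 (value 34)
Step 3: Item 1 -> Agent 2 (value 37)
Step 4: Item 2 -> Agent 1 (value 34)
Step 5: Item 3 -> Agent 3 (value 46)
Step 6: Total welfare = 34 + 37 + 34 + 46 = 151

151


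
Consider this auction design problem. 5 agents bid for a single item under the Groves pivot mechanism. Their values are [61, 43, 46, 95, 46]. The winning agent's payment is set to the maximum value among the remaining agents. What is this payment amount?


Step 1: The efficient winner is agent 3 with value 95
Step 2: Other agents' values: [61, 43, 46, 46]
Step 3: Pivot payment = max(others) = 61
Step 4: The winner pays 61

61


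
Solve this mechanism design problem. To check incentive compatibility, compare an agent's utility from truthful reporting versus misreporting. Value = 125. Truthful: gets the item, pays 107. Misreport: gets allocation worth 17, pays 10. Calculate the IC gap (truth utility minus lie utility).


Step 1: U(truth) = value - payment = 125 - 107 = 18
Step 2: U(lie) = allocation - payment = 17 - 10 = 7
Step 3: IC gap = 18 - 7 = 11

11


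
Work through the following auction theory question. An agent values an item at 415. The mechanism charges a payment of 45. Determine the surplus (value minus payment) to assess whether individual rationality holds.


Step 1: Surplus = value - payment = 415 - 45 = 370
Step 2: IR is satisfied (surplus >= 0)

370


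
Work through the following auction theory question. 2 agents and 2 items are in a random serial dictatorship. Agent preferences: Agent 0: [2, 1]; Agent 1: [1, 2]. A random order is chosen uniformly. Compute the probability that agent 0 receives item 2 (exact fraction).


Step 1: Agent 0 wants item 2
Step 2: There are 2 possible orderings of agents
Step 3: In 2 orderings, agent 0 gets item 2
Step 4: Probability = 2/2 = 1

1


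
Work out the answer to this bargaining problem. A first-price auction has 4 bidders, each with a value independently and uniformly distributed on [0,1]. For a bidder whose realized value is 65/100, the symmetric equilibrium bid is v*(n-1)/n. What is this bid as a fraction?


Step 1: The symmetric BNE bidding function is b(v) = v * (n-1) / n
Step 2: Substitute v = 13/20 and n = 4
Step 3: b = 13/20 * 3/4
Step 4: b = 39/80

39/80


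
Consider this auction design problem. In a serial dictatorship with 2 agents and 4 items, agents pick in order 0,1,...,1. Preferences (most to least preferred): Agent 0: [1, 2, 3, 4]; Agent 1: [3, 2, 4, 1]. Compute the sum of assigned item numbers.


Step 1: Agent 0 picks item 1
Step 2: Agent 1 picks item 3
Step 3: Sum = 1 + 3 = 4

4


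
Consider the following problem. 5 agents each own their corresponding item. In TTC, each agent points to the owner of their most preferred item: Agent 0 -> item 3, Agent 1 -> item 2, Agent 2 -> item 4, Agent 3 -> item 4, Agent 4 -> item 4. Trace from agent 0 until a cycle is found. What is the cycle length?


Step 1: Trace the pointer graph from agent 0: 0 -> 3 -> 4 -> 4
Step 2: A cycle is detected when we revisit agent 4
Step 3: The cycle is: 4 -> 4
Step 4: Cycle length = 1

1


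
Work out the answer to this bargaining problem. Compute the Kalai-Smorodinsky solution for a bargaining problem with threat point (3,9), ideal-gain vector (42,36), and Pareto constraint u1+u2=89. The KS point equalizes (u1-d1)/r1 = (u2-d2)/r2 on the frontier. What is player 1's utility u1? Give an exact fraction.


Step 1: At the KS point, (u1-d1)/r1 = (u2-d2)/r2 = t and u1+u2 = 89
Step 2: u1 = d1 + r1*t and u2 = d2 + r2*t, so (d1 + r1*t) + (d2 + r2*t) = 89
Step 3: t = (89 - 3 - 9)/(42 + 36) = 77/78
Step 4: u1 = d1 + r1*t = 3 + 42 * 77/78 = 578/13
Step 5: (Check: u2 = d2 + r2*t = 579/13; u1+u2 = 578/13 + 579/13 = 89, on the frontier.)

578/13


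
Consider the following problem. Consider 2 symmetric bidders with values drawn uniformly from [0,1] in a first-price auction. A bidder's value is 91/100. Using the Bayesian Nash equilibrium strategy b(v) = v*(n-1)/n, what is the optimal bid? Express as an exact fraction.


Step 1: The symmetric BNE bidding function is b(v) = v * (n-1) / n
Step 2: Substitute v = 91/100 and n = 2
Step 3: b = 91/100 * 1/2
Step 4: b = 91/200

91/200


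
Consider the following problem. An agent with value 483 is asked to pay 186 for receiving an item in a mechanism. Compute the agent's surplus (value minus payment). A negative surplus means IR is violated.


Step 1: Surplus = value - payment = 483 - 186 = 297
Step 2: IR is satisfied (surplus >= 0)

297


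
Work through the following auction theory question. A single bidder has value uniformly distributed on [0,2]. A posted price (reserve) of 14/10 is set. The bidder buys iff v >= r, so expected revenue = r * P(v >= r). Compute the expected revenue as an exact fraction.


Step 1: Posted price r = 7/5, value support [0,2]
Step 2: P(v >= r) = (2 - 7/5)/2 = 3/10
Step 3: Expected revenue = r * P(v >= r) = 7/5 * 3/10
Step 4: Revenue = 21/50

21/50


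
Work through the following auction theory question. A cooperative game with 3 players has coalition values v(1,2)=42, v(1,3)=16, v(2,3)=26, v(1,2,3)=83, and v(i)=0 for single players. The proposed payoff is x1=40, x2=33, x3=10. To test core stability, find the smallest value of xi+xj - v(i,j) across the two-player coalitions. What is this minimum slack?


Step 1: Slack for coalition (1,2): x1+x2 - v12 = 73 - 42 = 31
Step 2: Slack for coalition (1,3): x1+x3 - v13 = 50 - 16 = 34
Step 3: Slack for coalition (2,3): x2+x3 - v23 = 43 - 26 = 17
Step 4: Minimum slack = min(31, 34, 17) = 17, attained by (2,3); no pair can gain by deviating, so the allocation is in the core

17


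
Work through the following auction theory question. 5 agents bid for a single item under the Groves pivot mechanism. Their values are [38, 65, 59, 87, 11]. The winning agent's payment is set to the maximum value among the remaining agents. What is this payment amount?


Step 1: The efficient winner is agent 3 with value 87
Step 2: Other agents' values: [38, 65, 59, 11]
Step 3: Pivot payment = max(others) = 65
Step 4: The winner pays 65

65


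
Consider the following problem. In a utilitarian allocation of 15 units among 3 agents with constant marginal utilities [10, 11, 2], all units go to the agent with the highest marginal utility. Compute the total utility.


Step 1: The marginal utilities are [10, 11, 2]
Step 2: The highest marginal utility is 11
Step 3: All 15 units go to that agent
Step 4: Total utility = 11 * 15 = 165

165


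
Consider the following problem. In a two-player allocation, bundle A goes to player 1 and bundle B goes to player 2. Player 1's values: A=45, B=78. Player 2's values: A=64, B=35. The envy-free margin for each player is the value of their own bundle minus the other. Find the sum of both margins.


Step 1: Player 1's margin = v1(A) - v1(B) = 45 - 78 = -33
Step 2: Player 2's margin = v2(B) - v2(A) = 35 - 64 = -29
Step 3: Total margin = -33 + -29 = -62

-62


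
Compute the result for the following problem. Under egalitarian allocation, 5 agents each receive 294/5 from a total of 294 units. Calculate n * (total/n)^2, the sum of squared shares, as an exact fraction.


Step 1: Each agent's share = 294/5
Step 2: Square of each share = (294/5)^2 = 86436/25
Step 3: Sum of squares = 5 * 86436/25 = 86436/5

86436/5


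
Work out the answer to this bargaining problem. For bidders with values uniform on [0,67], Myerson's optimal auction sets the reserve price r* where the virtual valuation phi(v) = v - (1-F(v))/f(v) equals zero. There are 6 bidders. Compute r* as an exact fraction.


Step 1: For U[0,67], F(v) = v/67 and f(v) = 1/67
Step 2: phi(v) = v - (1 - v/67)/(1/67) = v - (67 - v) = 2v - 67
Step 3: Set phi(r*) = 0: 2r* - 67 = 0
Step 4: r* = 67/2 (the number of bidders n = 6 does not enter)

67/2


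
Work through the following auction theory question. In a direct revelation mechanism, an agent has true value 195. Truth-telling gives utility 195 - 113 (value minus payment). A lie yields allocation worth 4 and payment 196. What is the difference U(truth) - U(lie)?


Step 1: U(truth) = value - payment = 195 - 113 = 82
Step 2: U(lie) = allocation - payment = 4 - 196 = -192
Step 3: IC gap = 82 - (-192) = 274

274


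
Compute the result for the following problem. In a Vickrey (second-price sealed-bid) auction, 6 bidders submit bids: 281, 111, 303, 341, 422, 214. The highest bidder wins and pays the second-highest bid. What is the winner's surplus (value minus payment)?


Step 1: Sort bids in descending order: 422, 341, 303, 281, 214, 111
Step 2: The winning bid is the highest: 422
Step 3: The payment equals the second-highest bid: 341
Step 4: Surplus = winner's bid - payment = 422 - 341 = 81

81


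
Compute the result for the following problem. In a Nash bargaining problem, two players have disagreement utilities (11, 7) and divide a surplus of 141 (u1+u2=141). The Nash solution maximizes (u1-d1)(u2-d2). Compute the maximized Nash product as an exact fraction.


Step 1: The Nash solution splits surplus symmetrically above the disagreement point
Step 2: u1 = (total + d1 - d2)/2 = (141 + 11 - 7)/2 = 145/2
Step 3: u2 = (total - d1 + d2)/2 = (141 - 11 + 7)/2 = 137/2
Step 4: Nash product = (145/2 - 11) * (137/2 - 7)
Step 5: = 123/2 * 123/2 = 15129/4

15129/4


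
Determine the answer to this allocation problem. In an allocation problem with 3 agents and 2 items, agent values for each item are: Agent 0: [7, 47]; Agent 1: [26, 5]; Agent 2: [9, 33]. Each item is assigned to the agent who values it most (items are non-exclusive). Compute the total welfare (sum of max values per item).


Step 1: For each item, find the maximum value among all agents.
Step 2: Item 0 -> Agent 1 (value 26)
Step 3: Item 1 -> Agent 0 (value 47)
Step 4: Total welfare = 26 + 47 = 73

73


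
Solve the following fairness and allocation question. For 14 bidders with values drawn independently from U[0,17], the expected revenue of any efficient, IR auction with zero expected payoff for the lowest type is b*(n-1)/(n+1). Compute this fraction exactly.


Step 1: By Revenue Equivalence, expected revenue = b*(n-1)/(n+1)
Step 2: Substituting n = 14, b = 17
Step 3: Revenue = 17*(14-1)/(14+1) = 17*13/15
Step 4: Revenue = 221/15

221/15


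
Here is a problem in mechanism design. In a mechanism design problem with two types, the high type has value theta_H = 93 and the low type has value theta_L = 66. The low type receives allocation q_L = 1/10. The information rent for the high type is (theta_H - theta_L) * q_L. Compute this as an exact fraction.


Step 1: theta_H - theta_L = 93 - 66 = 27
Step 2: Information rent = (theta_H - theta_L) * q_L
Step 3: = 27 * 1/10
Step 4: = 27/10

27/10


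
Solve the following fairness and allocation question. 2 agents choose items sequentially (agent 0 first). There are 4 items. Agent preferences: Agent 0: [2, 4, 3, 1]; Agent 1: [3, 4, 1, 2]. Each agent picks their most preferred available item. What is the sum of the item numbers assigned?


Step 1: Agent 0 picks item 2
Step 2: Agent 1 picks item 3
Step 3: Sum = 2 + 3 = 5

5


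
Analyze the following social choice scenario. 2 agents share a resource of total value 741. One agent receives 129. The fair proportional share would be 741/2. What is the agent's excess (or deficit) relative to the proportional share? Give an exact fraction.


Step 1: Proportional share = 741/2
Step 2: Agent's actual allocation = 129
Step 3: Excess = 129 - 741/2 = -483/2

-483/2


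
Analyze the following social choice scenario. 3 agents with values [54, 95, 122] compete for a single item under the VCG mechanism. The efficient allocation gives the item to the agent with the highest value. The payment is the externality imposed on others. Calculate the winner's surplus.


Step 1: The winner is the agent with the highest value: agent 2 with value 122
Step 2: Values of other agents: [54, 95]
Step 3: VCG payment = max of others' values = 95
Step 4: Surplus = 122 - 95 = 27

27


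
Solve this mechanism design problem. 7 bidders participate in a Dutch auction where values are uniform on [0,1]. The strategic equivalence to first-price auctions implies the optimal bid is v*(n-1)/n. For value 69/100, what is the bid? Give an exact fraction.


Step 1: Dutch auctions are strategically equivalent to first-price auctions
Step 2: The equilibrium bid is b(v) = v*(n-1)/n
Step 3: b = 69/100 * 6/7
Step 4: b = 207/350

207/350


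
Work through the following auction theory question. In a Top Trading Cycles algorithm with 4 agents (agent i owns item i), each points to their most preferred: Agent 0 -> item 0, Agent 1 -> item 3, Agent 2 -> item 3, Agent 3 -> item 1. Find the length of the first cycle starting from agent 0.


Step 1: Trace the pointer graph from agent 0: 0 -> 0
Step 2: A cycle is detected when we revisit agent 0
Step 3: The cycle is: 0 -> 0
Step 4: Cycle length = 1

1


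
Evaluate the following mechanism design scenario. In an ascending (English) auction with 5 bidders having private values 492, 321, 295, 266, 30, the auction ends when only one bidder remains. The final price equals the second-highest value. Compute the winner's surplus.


Step 1: Identify the highest value: 492
Step 2: Identify the second-highest value: 321
Step 3: The final price = second-highest value = 321
Step 4: Surplus = 492 - 321 = 171

171


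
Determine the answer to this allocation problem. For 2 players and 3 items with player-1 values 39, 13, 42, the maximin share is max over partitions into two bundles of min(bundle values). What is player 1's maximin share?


Step 1: Item values = 39, 13, 42
Step 2: Enumerate all 2-bundle partitions and take the smaller bundle:
  Partition 1: {39} vs {13,42} -> bundles 39, 55; min = 39
  Partition 2: {13} vs {39,42} -> bundles 13, 81; min = 13
  Partition 3: {42} vs {39,13} -> bundles 42, 52; min = 42
Step 3: MMS = max(39, 13, 42) = 42

42


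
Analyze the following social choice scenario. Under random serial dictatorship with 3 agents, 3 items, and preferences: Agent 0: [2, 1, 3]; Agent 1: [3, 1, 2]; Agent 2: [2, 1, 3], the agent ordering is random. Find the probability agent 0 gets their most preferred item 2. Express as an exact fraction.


Step 1: Agent 0 wants item 2
Step 2: There are 6 possible orderings of agents
Step 3: In 3 orderings, agent 0 gets item 2
Step 4: Probability = 3/6 = 1/2

1/2


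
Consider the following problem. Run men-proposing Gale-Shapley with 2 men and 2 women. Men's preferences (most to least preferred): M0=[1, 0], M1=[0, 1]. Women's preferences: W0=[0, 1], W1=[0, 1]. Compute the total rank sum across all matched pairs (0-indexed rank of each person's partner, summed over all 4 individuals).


Step 1: Run Gale-Shapley (men propose, women hold best offer):
  M0 proposes to W1; she accepts
  M1 proposes to W0; she accepts
Step 2: Final matching: W0-M1, W1-M0
Step 3: 0-indexed ranks (man's rank of his match, then woman's): 0 + 1 + 0 + 0
Step 4: Total rank sum = 1

1


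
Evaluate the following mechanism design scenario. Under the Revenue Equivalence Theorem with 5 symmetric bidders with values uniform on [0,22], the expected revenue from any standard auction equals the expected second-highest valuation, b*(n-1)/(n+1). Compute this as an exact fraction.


Step 1: By Revenue Equivalence, expected revenue = b*(n-1)/(n+1)
Step 2: Substituting n = 5, b = 22
Step 3: Revenue = 22*(5-1)/(5+1) = 22*4/6
Step 4: Revenue = 88/6 = 44/3

44/3


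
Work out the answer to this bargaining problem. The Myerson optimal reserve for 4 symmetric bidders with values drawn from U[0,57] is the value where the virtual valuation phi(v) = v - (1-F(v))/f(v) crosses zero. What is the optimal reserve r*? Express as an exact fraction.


Step 1: For U[0,57], F(v) = v/57 and f(v) = 1/57
Step 2: phi(v) = v - (1 - v/57)/(1/57) = v - (57 - v) = 2v - 57
Step 3: Set phi(r*) = 0: 2r* - 57 = 0
Step 4: r* = 57/2 (the number of bidders n = 4 does not enter)

57/2


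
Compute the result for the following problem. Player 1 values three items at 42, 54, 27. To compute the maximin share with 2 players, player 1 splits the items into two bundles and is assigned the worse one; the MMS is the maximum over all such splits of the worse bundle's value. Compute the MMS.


Step 1: Item values = 42, 54, 27
Step 2: Enumerate all 2-bundle partitions and take the smaller bundle:
  Partition 1: {42} vs {54,27} -> bundles 42, 81; min = 42
  Partition 2: {54} vs {42,27} -> bundles 54, 69; min = 54
  Partition 3: {27} vs {42,54} -> bundles 27, 96; min = 27
Step 3: MMS = max(42, 54, 27) = 54

54


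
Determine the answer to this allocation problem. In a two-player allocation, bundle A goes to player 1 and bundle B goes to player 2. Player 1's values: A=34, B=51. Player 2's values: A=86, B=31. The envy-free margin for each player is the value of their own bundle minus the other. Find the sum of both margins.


Step 1: Player 1's margin = v1(A) - v1(B) = 34 - 51 = -17
Step 2: Player 2's margin = v2(B) - v2(A) = 31 - 86 = -55
Step 3: Total margin = -17 + -55 = -72

-72


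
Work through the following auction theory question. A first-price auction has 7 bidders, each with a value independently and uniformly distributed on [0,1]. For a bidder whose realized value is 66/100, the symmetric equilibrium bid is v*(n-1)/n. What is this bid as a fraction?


Step 1: The symmetric BNE bidding function is b(v) = v * (n-1) / n
Step 2: Substitute v = 33/50 and n = 7
Step 3: b = 33/50 * 6/7
Step 4: b = 99/175

99/175


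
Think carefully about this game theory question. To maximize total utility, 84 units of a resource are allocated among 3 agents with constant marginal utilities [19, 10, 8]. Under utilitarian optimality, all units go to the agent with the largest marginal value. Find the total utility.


Step 1: The marginal utilities are [19, 10, 8]
Step 2: The highest marginal utility is 19
Step 3: All 84 units go to that agent
Step 4: Total utility = 19 * 84 = 1596

1596


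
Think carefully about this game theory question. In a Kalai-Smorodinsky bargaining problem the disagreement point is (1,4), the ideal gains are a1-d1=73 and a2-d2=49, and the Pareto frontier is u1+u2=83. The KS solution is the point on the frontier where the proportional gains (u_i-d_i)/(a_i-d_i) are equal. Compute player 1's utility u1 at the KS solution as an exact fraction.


Step 1: At the KS point, (u1-d1)/r1 = (u2-d2)/r2 = t and u1+u2 = 83
Step 2: u1 = d1 + r1*t and u2 = d2 + r2*t, so (d1 + r1*t) + (d2 + r2*t) = 83
Step 3: t = (83 - 1 - 4)/(73 + 49) = 78/122 = 39/61
Step 4: u1 = d1 + r1*t = 1 + 73 * 39/61 = 2908/61
Step 5: (Check: u2 = d2 + r2*t = 2155/61; u1+u2 = 2908/61 + 2155/61 = 83, on the frontier.)

2908/61


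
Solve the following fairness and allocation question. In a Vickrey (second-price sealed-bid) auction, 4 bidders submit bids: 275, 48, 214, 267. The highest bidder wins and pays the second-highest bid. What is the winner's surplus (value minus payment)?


Step 1: Sort bids in descending order: 275, 267, 214, 48
Step 2: The winning bid is the highest: 275
Step 3: The payment equals the second-highest bid: 267
Step 4: Surplus = winner's bid - payment = 275 - 267 = 8

8


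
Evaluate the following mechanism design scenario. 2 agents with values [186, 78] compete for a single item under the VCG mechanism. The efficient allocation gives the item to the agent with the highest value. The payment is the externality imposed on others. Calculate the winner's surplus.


Step 1: The winner is the agent with the highest value: agent 0 with value 186
Step 2: Values of other agents: [78]
Step 3: VCG payment = max of others' values = 78
Step 4: Surplus = 186 - 78 = 108

108


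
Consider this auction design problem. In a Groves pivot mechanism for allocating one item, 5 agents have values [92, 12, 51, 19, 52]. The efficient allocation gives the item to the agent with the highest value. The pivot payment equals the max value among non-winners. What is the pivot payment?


Step 1: The efficient winner is agent 0 with value 92
Step 2: Other agents' values: [12, 51, 19, 52]
Step 3: Pivot payment = max(others) = 52
Step 4: The winner pays 52

52


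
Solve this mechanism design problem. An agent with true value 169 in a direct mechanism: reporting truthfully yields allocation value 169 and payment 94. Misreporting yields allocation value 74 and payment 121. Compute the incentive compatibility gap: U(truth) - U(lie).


Step 1: U(truth) = value - payment = 169 - 94 = 75
Step 2: U(lie) = allocation - payment = 74 - 121 = -47
Step 3: IC gap = 75 - (-47) = 122

122


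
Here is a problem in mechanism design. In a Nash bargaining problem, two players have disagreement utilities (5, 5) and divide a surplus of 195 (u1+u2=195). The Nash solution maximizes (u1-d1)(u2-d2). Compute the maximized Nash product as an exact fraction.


Step 1: The Nash solution splits surplus symmetrically above the disagreement point
Step 2: u1 = (total + d1 - d2)/2 = (195 + 5 - 5)/2 = 195/2
Step 3: u2 = (total - d1 + d2)/2 = (195 - 5 + 5)/2 = 195/2
Step 4: Nash product = (195/2 - 5) * (195/2 - 5)
Step 5: = 185/2 * 185/2 = 34225/4

34225/4


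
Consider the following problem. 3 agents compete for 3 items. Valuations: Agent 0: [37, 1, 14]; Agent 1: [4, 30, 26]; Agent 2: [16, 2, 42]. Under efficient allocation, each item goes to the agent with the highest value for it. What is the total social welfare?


Step 1: For each item, find the maximum value among all agents.
Step 2: Item 0 -> Agent 0 (value 37)
Step 3: Item 1 -> Agent 1 (value 30)
Step 4: Item 2 -> Agent 2 (value 42)
Step 5: Total welfare = 37 + 30 + 42 = 109

109


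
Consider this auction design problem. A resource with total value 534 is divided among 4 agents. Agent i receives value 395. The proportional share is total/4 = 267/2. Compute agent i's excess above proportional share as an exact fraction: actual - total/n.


Step 1: Proportional share = 534/4 = 267/2
Step 2: Agent's actual allocation = 395
Step 3: Excess = 395 - 267/2 = 523/2

523/2


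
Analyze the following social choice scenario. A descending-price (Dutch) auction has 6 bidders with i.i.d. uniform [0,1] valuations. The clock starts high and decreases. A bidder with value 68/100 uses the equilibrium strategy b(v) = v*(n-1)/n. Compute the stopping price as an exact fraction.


Step 1: Dutch auctions are strategically equivalent to first-price auctions
Step 2: The equilibrium bid is b(v) = v*(n-1)/n
Step 3: b = 17/25 * 5/6
Step 4: b = 17/30

17/30


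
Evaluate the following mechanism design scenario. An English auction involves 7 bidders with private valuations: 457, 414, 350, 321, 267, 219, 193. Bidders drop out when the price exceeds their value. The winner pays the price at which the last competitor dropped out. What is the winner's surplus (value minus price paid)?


Step 1: Identify the highest value: 457
Step 2: Identify the second-highest value: 414
Step 3: The final price = second-highest value = 414
Step 4: Surplus = 457 - 414 = 43

43


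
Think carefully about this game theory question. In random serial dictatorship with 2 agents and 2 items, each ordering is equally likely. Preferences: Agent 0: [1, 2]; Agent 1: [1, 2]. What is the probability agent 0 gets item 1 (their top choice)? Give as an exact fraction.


Step 1: Agent 0 wants item 1
Step 2: There are 2 possible orderings of agents
Step 3: In 1 orderings, agent 0 gets item 1
Step 4: Probability = 1/2

1/2


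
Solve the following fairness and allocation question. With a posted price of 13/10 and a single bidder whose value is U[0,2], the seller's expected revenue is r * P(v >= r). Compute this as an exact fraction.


Step 1: Posted price r = 13/10, value support [0,2]
Step 2: P(v >= r) = (2 - 13/10)/2 = 7/20
Step 3: Expected revenue = r * P(v >= r) = 13/10 * 7/20
Step 4: Revenue = 91/200

91/200


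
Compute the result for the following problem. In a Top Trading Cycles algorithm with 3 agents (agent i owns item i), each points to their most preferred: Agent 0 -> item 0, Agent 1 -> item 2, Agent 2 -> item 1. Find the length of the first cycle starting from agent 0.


Step 1: Trace the pointer graph from agent 0: 0 -> 0
Step 2: A cycle is detected when we revisit agent 0
Step 3: The cycle is: 0 -> 0
Step 4: Cycle length = 1

1


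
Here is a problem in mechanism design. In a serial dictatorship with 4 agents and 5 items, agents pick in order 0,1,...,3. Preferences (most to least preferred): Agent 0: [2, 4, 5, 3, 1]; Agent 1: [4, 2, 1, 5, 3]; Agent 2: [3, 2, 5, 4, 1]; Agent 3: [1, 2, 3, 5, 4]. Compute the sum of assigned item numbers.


Step 1: Agent 0 picks item 2
Step 2: Agent 1 picks item 4
Step 3: Agent 2 picks item 3
Step 4: Agent 3 picks item 1
Step 5: Sum = 2 + 4 + 3 + 1 = 10

10


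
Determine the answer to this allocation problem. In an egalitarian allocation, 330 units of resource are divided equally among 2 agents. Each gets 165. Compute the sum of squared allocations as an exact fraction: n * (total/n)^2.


Step 1: Each agent's share = 330/2 = 165
Step 2: Square of each share = (165)^2 = 27225
Step 3: Sum of squares = 2 * 27225 = 54450

54450


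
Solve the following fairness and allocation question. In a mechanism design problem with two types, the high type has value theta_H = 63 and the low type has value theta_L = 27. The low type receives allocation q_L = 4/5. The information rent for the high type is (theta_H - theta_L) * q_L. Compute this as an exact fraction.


Step 1: theta_H - theta_L = 63 - 27 = 36
Step 2: Information rent = (theta_H - theta_L) * q_L
Step 3: = 36 * 4/5
Step 4: = 144/5

144/5


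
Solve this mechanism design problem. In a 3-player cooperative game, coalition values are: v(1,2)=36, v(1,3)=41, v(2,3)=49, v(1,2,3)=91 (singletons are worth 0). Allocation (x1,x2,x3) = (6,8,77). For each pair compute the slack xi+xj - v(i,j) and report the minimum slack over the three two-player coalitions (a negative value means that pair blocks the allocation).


Step 1: Slack for coalition (1,2): x1+x2 - v12 = 14 - 36 = -22
Step 2: Slack for coalition (1,3): x1+x3 - v13 = 83 - 41 = 42
Step 3: Slack for coalition (2,3): x2+x3 - v23 = 85 - 49 = 36
Step 4: Minimum slack = min(-22, 42, 36) = -22, attained by (1,2); coalition (1,2) can block (slack < 0), so the allocation is not in the core

-22
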